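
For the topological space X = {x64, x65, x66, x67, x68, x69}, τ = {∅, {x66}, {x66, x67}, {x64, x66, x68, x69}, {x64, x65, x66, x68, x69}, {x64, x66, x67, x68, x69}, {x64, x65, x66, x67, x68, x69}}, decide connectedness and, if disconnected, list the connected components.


(X, τ) is connected.

Find clopen sets (U ∈ τ with X ∖ U ∈ τ):
  U = ∅, X ∖ U = {x64, x65, x66, x67, x68, x69} — both open, so U is clopen.
  U = {x64, x65, x66, x67, x68, x69}, X ∖ U = ∅ — both open, so U is clopen.
Only trivial clopens (∅ and X) exist, so (X, τ) is connected.
Compute connected components by grouping points that agree on all clopens:
  component: {x64, x65, x66, x67, x68, x69}


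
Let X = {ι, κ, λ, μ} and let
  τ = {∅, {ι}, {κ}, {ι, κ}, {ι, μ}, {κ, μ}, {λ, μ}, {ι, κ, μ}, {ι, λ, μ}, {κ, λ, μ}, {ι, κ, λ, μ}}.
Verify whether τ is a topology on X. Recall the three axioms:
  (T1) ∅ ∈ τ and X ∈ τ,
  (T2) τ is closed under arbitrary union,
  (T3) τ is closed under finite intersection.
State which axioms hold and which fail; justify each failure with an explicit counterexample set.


τ is NOT a topology on X.

Axiom (T1): ∅ ∈ τ? Yes; X ∈ τ? Yes.
Axiom (T2/T3): check pairwise unions and intersections of members of τ.
Counterexample for (T3): {ι, μ} ∩ {κ, μ} = {μ} ∉ τ. Therefore τ is NOT a topology.


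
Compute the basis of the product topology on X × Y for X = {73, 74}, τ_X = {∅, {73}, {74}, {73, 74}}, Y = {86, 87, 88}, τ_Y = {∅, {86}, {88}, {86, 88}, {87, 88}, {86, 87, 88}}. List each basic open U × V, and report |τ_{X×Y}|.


Basis B = {∅ × ∅, {73} × {86}, {73} × {88}, {74} × {86}, {74} × {88}, {73} × {86, 88}, {73, 74} × {86}, {73} × {87, 88}, {73, 74} × {88}, {74} × {86, 88}, {74} × {87, 88}, {73} × {86, 87, 88}, {74} × {86, 87, 88}, {73, 74} × {86, 88}, {73, 74} × {87, 88}, {73, 74} × {86, 87, 88}}; |τ_{X×Y}| = 36.

Enumerate products U × V with U ∈ τ_X, V ∈ τ_Y (deduplicated):
  ∅ × ∅ = {} (∅)
  {73} × {86} = {(73,86)}
  {73} × {88} = {(73,88)}
  {74} × {86} = {(74,86)}
  {74} × {88} = {(74,88)}
  {73} × {86, 88} = {(73,86), (73,88)}
  {73, 74} × {86} = {(73,86), (74,86)}
  {73} × {87, 88} = {(73,87), (73,88)}
  {73, 74} × {88} = {(73,88), (74,88)}
  {74} × {86, 88} = {(74,86), (74,88)}
  {74} × {87, 88} = {(74,87), (74,88)}
  {73} × {86, 87, 88} = {(73,86), (73,87), (73,88)}
  {74} × {86, 87, 88} = {(74,86), (74,87), (74,88)}
  {73, 74} × {86, 88} = {(73,86), (73,88), (74,86), (74,88)}
  {73, 74} × {87, 88} = {(73,87), (73,88), (74,87), (74,88)}
  {73, 74} × {86, 87, 88} = {(73,86), (73,87), (73,88), (74,86), (74,87), (74,88)}
These 16 distinct sets form the basis B.
Close under arbitrary unions to get τ_{X×Y}; counting gives |τ_{X×Y}| = 36.


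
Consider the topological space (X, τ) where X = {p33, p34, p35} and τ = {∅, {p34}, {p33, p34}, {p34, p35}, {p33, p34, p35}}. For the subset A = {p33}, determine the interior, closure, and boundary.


int(A) = ∅, cl(A) = {p33}, ∂A = {p33}.

Closed sets in (X, τ) are complements of opens:
  closed(X, τ) = {∅, {p33}, {p35}, {p33, p35}, {p33, p34, p35}}.
int(A) = ⋃ {U ∈ τ : U ⊆ A}. Opens contained in A: ∅.
Taking the union of these: int(A) = ∅.
cl(A) = ⋂ {C closed : A ⊆ C}. Closed sets containing A: {p33}, {p33, p35}, {p33, p34, p35}.
Intersecting these: cl(A) = {p33}.
∂A = cl(A) ∖ int(A) = {p33} ∖ ∅ = {p33}.


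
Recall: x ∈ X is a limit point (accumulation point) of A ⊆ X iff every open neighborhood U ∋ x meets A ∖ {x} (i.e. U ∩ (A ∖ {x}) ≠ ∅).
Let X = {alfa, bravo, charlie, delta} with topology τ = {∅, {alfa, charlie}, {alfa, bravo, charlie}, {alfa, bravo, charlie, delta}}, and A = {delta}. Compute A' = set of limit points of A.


A' = ∅

For each x ∈ X, list the open sets U ∈ τ with x ∈ U, then check whether U ∩ (A ∖ {x}) ≠ ∅ for every such U.
  x = alfa: open {alfa, charlie} ∋ x has {alfa, charlie} ∩ (A ∖ {alfa}) = ∅, so x is NOT a limit point.
  x = bravo: open {alfa, bravo, charlie} ∋ x has {alfa, bravo, charlie} ∩ (A ∖ {bravo}) = ∅, so x is NOT a limit point.
  x = charlie: open {alfa, charlie} ∋ x has {alfa, charlie} ∩ (A ∖ {charlie}) = ∅, so x is NOT a limit point.
  x = delta: open {alfa, bravo, charlie, delta} ∋ x has {alfa, bravo, charlie, delta} ∩ (A ∖ {delta}) = ∅, so x is NOT a limit point.
Collecting: A' = ∅.


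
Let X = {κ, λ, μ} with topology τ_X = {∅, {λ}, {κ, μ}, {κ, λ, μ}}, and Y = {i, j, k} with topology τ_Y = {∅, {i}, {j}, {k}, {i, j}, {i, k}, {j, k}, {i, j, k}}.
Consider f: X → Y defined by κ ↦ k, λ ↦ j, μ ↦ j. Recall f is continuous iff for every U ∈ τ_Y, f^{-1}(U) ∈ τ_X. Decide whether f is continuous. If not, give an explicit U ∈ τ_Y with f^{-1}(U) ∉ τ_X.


f is NOT continuous.

Compute f^{-1}(U) for each U ∈ τ_Y:
  U = ∅: f^{-1}(U) = ∅ ∈ τ_X ✓.
  U = {i}: f^{-1}(U) = ∅ ∈ τ_X ✓.
  U = {j}: f^{-1}(U) = {λ, μ} ∉ τ_X ✗.
  U = {k}: f^{-1}(U) = {κ} ∉ τ_X ✗.
  U = {i, j}: f^{-1}(U) = {λ, μ} ∉ τ_X ✗.
  U = {i, k}: f^{-1}(U) = {κ} ∉ τ_X ✗.
  U = {j, k}: f^{-1}(U) = {κ, λ, μ} ∈ τ_X ✓.
  U = {i, j, k}: f^{-1}(U) = {κ, λ, μ} ∈ τ_X ✓.
Found U = {j} with f^{-1}(U) = {λ, μ} not in τ_X. Therefore f is NOT continuous.


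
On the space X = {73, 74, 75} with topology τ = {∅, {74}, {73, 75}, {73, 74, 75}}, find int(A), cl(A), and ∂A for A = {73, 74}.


int(A) = {74}, cl(A) = {73, 74, 75}, ∂A = {73, 75}.

Closed sets in (X, τ) are complements of opens:
  closed(X, τ) = {∅, {74}, {73, 75}, {73, 74, 75}}.
int(A) = ⋃ {U ∈ τ : U ⊆ A}. Opens contained in A: ∅, {74}.
Taking the union of these: int(A) = {74}.
cl(A) = ⋂ {C closed : A ⊆ C}. Closed sets containing A: {73, 74, 75}.
Intersecting these: cl(A) = {73, 74, 75}.
∂A = cl(A) ∖ int(A) = {73, 74, 75} ∖ {74} = {73, 75}.


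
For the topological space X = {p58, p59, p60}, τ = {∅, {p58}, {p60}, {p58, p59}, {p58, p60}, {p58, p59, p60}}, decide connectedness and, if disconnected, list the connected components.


(X, τ) is disconnected; components = [{p60}, {p58, p59}].

Find clopen sets (U ∈ τ with X ∖ U ∈ τ):
  U = ∅, X ∖ U = {p58, p59, p60} — both open, so U is clopen.
  U = {p60}, X ∖ U = {p58, p59} — both open, so U is clopen.
  U = {p58, p59}, X ∖ U = {p60} — both open, so U is clopen.
  U = {p58, p59, p60}, X ∖ U = ∅ — both open, so U is clopen.
Nontrivial clopen(s) exist: e.g. {p58, p59}. So (X, τ) is disconnected.
Compute connected components by grouping points that agree on all clopens:
  component: {p60}
  component: {p58, p59}


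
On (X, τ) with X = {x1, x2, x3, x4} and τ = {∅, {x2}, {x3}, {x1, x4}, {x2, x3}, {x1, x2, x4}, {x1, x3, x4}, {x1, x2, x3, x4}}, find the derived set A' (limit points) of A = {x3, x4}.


A' = {x1}

For each x ∈ X, list the open sets U ∈ τ with x ∈ U, then check whether U ∩ (A ∖ {x}) ≠ ∅ for every such U.
  x = x1: opens ∋ x are {x1, x4}, {x1, x2, x4}, {x1, x3, x4}, {x1, x2, x3, x4}; each meets A ∖ {x1}, so x IS a limit point.
  x = x2: open {x2} ∋ x has {x2} ∩ (A ∖ {x2}) = ∅, so x is NOT a limit point.
  x = x3: open {x3} ∋ x has {x3} ∩ (A ∖ {x3}) = ∅, so x is NOT a limit point.
  x = x4: open {x1, x4} ∋ x has {x1, x4} ∩ (A ∖ {x4}) = ∅, so x is NOT a limit point.
Collecting: A' = {x1}.


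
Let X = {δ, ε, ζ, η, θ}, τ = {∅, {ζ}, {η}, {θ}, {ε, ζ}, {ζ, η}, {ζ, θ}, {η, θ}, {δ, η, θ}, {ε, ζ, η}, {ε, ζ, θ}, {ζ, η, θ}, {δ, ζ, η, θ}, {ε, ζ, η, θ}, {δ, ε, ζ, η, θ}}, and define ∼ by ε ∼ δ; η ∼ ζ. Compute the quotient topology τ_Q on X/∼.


X/∼ = {[δ=ε], [ζ=η], [θ]}; |τ_Q| = 5.

Equivalence classes: [δ=ε], [ζ=η], [θ].
Quotient map π: X → X/∼ sends δ ↦ [δ=ε], ε ↦ [δ=ε], ζ ↦ [ζ=η], η ↦ [ζ=η], θ ↦ [θ].
For each subset V ⊆ X/∼, compute π^{-1}(V) ⊆ X and check whether π^{-1}(V) ∈ τ. V is open in τ_Q iff π^{-1}(V) ∈ τ.
  V = {}: π^{-1}(V) = ∅ ∈ τ ✓.
  V = {[δ=ε]}: π^{-1}(V) = {δ, ε} ∉ τ ✗.
  V = {[ζ=η]}: π^{-1}(V) = {ζ, η} ∈ τ ✓.
  V = {[δ=ε], [ζ=η]}: π^{-1}(V) = {δ, ε, ζ, η} ∉ τ ✗.
  V = {[θ]}: π^{-1}(V) = {θ} ∈ τ ✓.
  V = {[δ=ε], [θ]}: π^{-1}(V) = {δ, ε, θ} ∉ τ ✗.
  V = {[ζ=η], [θ]}: π^{-1}(V) = {ζ, η, θ} ∈ τ ✓.
  V = {[δ=ε], [ζ=η], [θ]}: π^{-1}(V) = {δ, ε, ζ, η, θ} ∈ τ ✓.
Open sets in the quotient: τ_Q = {{}, {[ζ=η]}, {[θ]}, {[ζ=η], [θ]}, {[δ=ε], [ζ=η], [θ]}} (5 elements).


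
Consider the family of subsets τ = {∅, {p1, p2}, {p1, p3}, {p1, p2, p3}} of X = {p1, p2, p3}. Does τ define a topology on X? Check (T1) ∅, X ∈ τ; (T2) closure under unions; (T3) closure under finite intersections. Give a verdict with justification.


τ is NOT a topology on X.

Axiom (T1): ∅ ∈ τ? Yes; X ∈ τ? Yes.
Axiom (T2/T3): check pairwise unions and intersections of members of τ.
Counterexample for (T3): {p1, p2} ∩ {p1, p3} = {p1} ∉ τ. Therefore τ is NOT a topology.


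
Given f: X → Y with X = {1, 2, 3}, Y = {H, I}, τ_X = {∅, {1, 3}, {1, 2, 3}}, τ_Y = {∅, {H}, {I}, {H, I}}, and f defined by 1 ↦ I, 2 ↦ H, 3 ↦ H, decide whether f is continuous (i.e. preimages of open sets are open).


f is NOT continuous.

Compute f^{-1}(U) for each U ∈ τ_Y:
  U = ∅: f^{-1}(U) = ∅ ∈ τ_X ✓.
  U = {H}: f^{-1}(U) = {2, 3} ∉ τ_X ✗.
  U = {I}: f^{-1}(U) = {1} ∉ τ_X ✗.
  U = {H, I}: f^{-1}(U) = {1, 2, 3} ∈ τ_X ✓.
Found U = {H} with f^{-1}(U) = {2, 3} not in τ_X. Therefore f is NOT continuous.


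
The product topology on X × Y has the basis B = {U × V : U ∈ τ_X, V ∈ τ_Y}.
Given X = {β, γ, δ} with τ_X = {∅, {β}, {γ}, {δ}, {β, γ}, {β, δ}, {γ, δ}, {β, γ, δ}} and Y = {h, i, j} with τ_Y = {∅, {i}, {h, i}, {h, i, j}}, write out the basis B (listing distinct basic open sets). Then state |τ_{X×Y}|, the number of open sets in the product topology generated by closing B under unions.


Basis B = {∅ × ∅, {β} × {i}, {γ} × {i}, {δ} × {i}, {β} × {h, i}, {β, γ} × {i}, {β, δ} × {i}, {γ} × {h, i}, {γ, δ} × {i}, {δ} × {h, i}, {β} × {h, i, j}, {β, γ, δ} × {i}, {γ} × {h, i, j}, {δ} × {h, i, j}, {β, γ} × {h, i}, {β, δ} × {h, i}, {γ, δ} × {h, i}, {β, γ} × {h, i, j}, {β, δ} × {h, i, j}, {β, γ, δ} × {h, i}, {γ, δ} × {h, i, j}, {β, γ, δ} × {h, i, j}}; |τ_{X×Y}| = 64.

Enumerate products U × V with U ∈ τ_X, V ∈ τ_Y (deduplicated):
  ∅ × ∅ = {} (∅)
  {β} × {i} = {(β,i)}
  {γ} × {i} = {(γ,i)}
  {δ} × {i} = {(δ,i)}
  {β} × {h, i} = {(β,h), (β,i)}
  {β, γ} × {i} = {(β,i), (γ,i)}
  {β, δ} × {i} = {(β,i), (δ,i)}
  {γ} × {h, i} = {(γ,h), (γ,i)}
  {γ, δ} × {i} = {(γ,i), (δ,i)}
  {δ} × {h, i} = {(δ,h), (δ,i)}
  {β} × {h, i, j} = {(β,h), (β,i), (β,j)}
  {β, γ, δ} × {i} = {(β,i), (γ,i), (δ,i)}
  {γ} × {h, i, j} = {(γ,h), (γ,i), (γ,j)}
  {δ} × {h, i, j} = {(δ,h), (δ,i), (δ,j)}
  {β, γ} × {h, i} = {(β,h), (β,i), (γ,h), (γ,i)}
  {β, δ} × {h, i} = {(β,h), (β,i), (δ,h), (δ,i)}
  {γ, δ} × {h, i} = {(γ,h), (γ,i), (δ,h), (δ,i)}
  {β, γ} × {h, i, j} = {(β,h), (β,i), (β,j), (γ,h), (γ,i), (γ,j)}
  {β, δ} × {h, i, j} = {(β,h), (β,i), (β,j), (δ,h), (δ,i), (δ,j)}
  {β, γ, δ} × {h, i} = {(β,h), (β,i), (γ,h), (γ,i), (δ,h), (δ,i)}
  {γ, δ} × {h, i, j} = {(γ,h), (γ,i), (γ,j), (δ,h), (δ,i), (δ,j)}
  {β, γ, δ} × {h, i, j} = {(β,h), (β,i), (β,j), (γ,h), (γ,i), (γ,j), (δ,h), (δ,i), (δ,j)}
These 22 distinct sets form the basis B.
Close under arbitrary unions to get τ_{X×Y}; counting gives |τ_{X×Y}| = 64.


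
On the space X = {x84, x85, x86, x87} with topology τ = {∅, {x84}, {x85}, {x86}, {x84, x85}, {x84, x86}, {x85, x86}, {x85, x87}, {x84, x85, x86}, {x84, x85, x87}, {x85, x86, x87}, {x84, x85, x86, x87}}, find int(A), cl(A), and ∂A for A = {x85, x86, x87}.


int(A) = {x85, x86, x87}, cl(A) = {x85, x86, x87}, ∂A = ∅.

Closed sets in (X, τ) are complements of opens:
  closed(X, τ) = {∅, {x84}, {x86}, {x87}, {x84, x86}, {x84, x87}, {x85, x87}, {x86, x87}, {x84, x85, x87}, {x84, x86, x87}, {x85, x86, x87}, {x84, x85, x86, x87}}.
int(A) = ⋃ {U ∈ τ : U ⊆ A}. Opens contained in A: ∅, {x85}, {x86}, {x85, x86}, {x85, x87}, {x85, x86, x87}.
Taking the union of these: int(A) = {x85, x86, x87}.
cl(A) = ⋂ {C closed : A ⊆ C}. Closed sets containing A: {x85, x86, x87}, {x84, x85, x86, x87}.
Intersecting these: cl(A) = {x85, x86, x87}.
∂A = cl(A) ∖ int(A) = {x85, x86, x87} ∖ {x85, x86, x87} = ∅.


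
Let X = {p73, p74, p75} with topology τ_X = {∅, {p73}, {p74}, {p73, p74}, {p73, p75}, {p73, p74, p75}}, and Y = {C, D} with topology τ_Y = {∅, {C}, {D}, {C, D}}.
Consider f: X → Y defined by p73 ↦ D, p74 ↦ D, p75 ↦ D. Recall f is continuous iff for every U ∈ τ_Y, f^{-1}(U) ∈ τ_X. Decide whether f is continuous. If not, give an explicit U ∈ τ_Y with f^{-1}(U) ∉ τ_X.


f IS continuous.

Compute f^{-1}(U) for each U ∈ τ_Y:
  U = ∅: f^{-1}(U) = ∅ ∈ τ_X ✓.
  U = {C}: f^{-1}(U) = ∅ ∈ τ_X ✓.
  U = {D}: f^{-1}(U) = {p73, p74, p75} ∈ τ_X ✓.
  U = {C, D}: f^{-1}(U) = {p73, p74, p75} ∈ τ_X ✓.
Every preimage lies in τ_X, so f IS continuous.


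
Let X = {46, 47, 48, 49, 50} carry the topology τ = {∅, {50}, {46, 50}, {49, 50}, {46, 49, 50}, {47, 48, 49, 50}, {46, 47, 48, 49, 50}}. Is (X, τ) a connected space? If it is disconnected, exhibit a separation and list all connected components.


(X, τ) is connected.

Find clopen sets (U ∈ τ with X ∖ U ∈ τ):
  U = ∅, X ∖ U = {46, 47, 48, 49, 50} — both open, so U is clopen.
  U = {46, 47, 48, 49, 50}, X ∖ U = ∅ — both open, so U is clopen.
Only trivial clopens (∅ and X) exist, so (X, τ) is connected.
Compute connected components by grouping points that agree on all clopens:
  component: {46, 47, 48, 49, 50}


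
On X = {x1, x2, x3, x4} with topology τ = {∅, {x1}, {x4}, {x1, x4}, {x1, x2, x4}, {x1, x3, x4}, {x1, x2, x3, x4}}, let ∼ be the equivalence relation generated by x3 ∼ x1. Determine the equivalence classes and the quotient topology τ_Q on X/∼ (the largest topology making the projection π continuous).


X/∼ = {[x1=x3], [x2], [x4]}; |τ_Q| = 4.

Equivalence classes: [x1=x3], [x2], [x4].
Quotient map π: X → X/∼ sends x1 ↦ [x1=x3], x2 ↦ [x2], x3 ↦ [x1=x3], x4 ↦ [x4].
For each subset V ⊆ X/∼, compute π^{-1}(V) ⊆ X and check whether π^{-1}(V) ∈ τ. V is open in τ_Q iff π^{-1}(V) ∈ τ.
  V = {}: π^{-1}(V) = ∅ ∈ τ ✓.
  V = {[x1=x3]}: π^{-1}(V) = {x1, x3} ∉ τ ✗.
  V = {[x2]}: π^{-1}(V) = {x2} ∉ τ ✗.
  V = {[x1=x3], [x2]}: π^{-1}(V) = {x1, x2, x3} ∉ τ ✗.
  V = {[x4]}: π^{-1}(V) = {x4} ∈ τ ✓.
  V = {[x1=x3], [x4]}: π^{-1}(V) = {x1, x3, x4} ∈ τ ✓.
  V = {[x2], [x4]}: π^{-1}(V) = {x2, x4} ∉ τ ✗.
  V = {[x1=x3], [x2], [x4]}: π^{-1}(V) = {x1, x2, x3, x4} ∈ τ ✓.
Open sets in the quotient: τ_Q = {{}, {[x4]}, {[x1=x3], [x4]}, {[x1=x3], [x2], [x4]}} (4 elements).


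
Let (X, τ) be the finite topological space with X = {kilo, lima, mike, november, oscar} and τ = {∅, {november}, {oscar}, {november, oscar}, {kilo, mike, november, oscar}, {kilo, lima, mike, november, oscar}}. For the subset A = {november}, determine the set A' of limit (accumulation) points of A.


A' = {kilo, lima, mike}

For each x ∈ X, list the open sets U ∈ τ with x ∈ U, then check whether U ∩ (A ∖ {x}) ≠ ∅ for every such U.
  x = kilo: opens ∋ x are {kilo, mike, november, oscar}, {kilo, lima, mike, november, oscar}; each meets A ∖ {kilo}, so x IS a limit point.
  x = lima: opens ∋ x are {kilo, lima, mike, november, oscar}; each meets A ∖ {lima}, so x IS a limit point.
  x = mike: opens ∋ x are {kilo, mike, november, oscar}, {kilo, lima, mike, november, oscar}; each meets A ∖ {mike}, so x IS a limit point.
  x = november: open {november} ∋ x has {november} ∩ (A ∖ {november}) = ∅, so x is NOT a limit point.
  x = oscar: open {oscar} ∋ x has {oscar} ∩ (A ∖ {oscar}) = ∅, so x is NOT a limit point.
Collecting: A' = {kilo, lima, mike}.


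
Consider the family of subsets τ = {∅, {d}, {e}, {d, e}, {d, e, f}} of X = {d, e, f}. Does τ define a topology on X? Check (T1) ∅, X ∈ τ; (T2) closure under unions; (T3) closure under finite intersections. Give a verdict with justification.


τ IS a topology on X.

Axiom (T1): ∅ ∈ τ? Yes; X ∈ τ? Yes.
Axiom (T2/T3): check pairwise unions and intersections of members of τ.
All pairwise intersections and unions checked — each lies in τ. Therefore τ satisfies (T1), (T2), (T3): it IS a topology on X.


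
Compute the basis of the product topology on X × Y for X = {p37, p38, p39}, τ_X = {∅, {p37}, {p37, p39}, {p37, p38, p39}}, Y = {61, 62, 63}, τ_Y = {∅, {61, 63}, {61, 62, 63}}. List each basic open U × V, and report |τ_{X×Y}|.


Basis B = {∅ × ∅, {p37} × {61, 63}, {p37} × {61, 62, 63}, {p37, p39} × {61, 63}, {p37, p39} × {61, 62, 63}, {p37, p38, p39} × {61, 63}, {p37, p38, p39} × {61, 62, 63}}; |τ_{X×Y}| = 10.

Enumerate products U × V with U ∈ τ_X, V ∈ τ_Y (deduplicated):
  ∅ × ∅ = {} (∅)
  {p37} × {61, 63} = {(p37,61), (p37,63)}
  {p37} × {61, 62, 63} = {(p37,61), (p37,62), (p37,63)}
  {p37, p39} × {61, 63} = {(p37,61), (p37,63), (p39,61), (p39,63)}
  {p37, p39} × {61, 62, 63} = {(p37,61), (p37,62), (p37,63), (p39,61), (p39,62), (p39,63)}
  {p37, p38, p39} × {61, 63} = {(p37,61), (p37,63), (p38,61), (p38,63), (p39,61), (p39,63)}
  {p37, p38, p39} × {61, 62, 63} = {(p37,61), (p37,62), (p37,63), (p38,61), (p38,62), (p38,63), (p39,61), (p39,62), (p39,63)}
These 7 distinct sets form the basis B.
Close under arbitrary unions to get τ_{X×Y}; counting gives |τ_{X×Y}| = 10.


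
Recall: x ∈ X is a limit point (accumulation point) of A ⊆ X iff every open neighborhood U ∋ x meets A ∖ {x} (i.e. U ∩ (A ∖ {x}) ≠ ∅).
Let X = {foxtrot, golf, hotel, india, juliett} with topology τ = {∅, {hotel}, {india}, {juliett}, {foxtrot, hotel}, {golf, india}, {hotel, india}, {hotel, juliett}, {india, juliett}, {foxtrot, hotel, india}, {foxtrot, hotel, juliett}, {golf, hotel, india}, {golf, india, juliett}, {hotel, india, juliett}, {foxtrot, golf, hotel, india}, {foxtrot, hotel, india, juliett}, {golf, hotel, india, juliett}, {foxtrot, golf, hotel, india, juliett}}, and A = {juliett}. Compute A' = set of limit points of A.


A' = ∅

For each x ∈ X, list the open sets U ∈ τ with x ∈ U, then check whether U ∩ (A ∖ {x}) ≠ ∅ for every such U.
  x = foxtrot: open {foxtrot, hotel} ∋ x has {foxtrot, hotel} ∩ (A ∖ {foxtrot}) = ∅, so x is NOT a limit point.
  x = golf: open {golf, india} ∋ x has {golf, india} ∩ (A ∖ {golf}) = ∅, so x is NOT a limit point.
  x = hotel: open {hotel} ∋ x has {hotel} ∩ (A ∖ {hotel}) = ∅, so x is NOT a limit point.
  x = india: open {india} ∋ x has {india} ∩ (A ∖ {india}) = ∅, so x is NOT a limit point.
  x = juliett: open {juliett} ∋ x has {juliett} ∩ (A ∖ {juliett}) = ∅, so x is NOT a limit point.
Collecting: A' = ∅.


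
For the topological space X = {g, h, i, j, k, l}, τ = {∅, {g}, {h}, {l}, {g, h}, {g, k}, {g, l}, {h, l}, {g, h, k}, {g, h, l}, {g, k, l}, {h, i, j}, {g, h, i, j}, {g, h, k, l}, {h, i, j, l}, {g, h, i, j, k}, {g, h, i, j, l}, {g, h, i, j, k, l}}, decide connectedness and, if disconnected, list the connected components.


(X, τ) is disconnected; components = [{l}, {g, k}, {h, i, j}].

Find clopen sets (U ∈ τ with X ∖ U ∈ τ):
  U = ∅, X ∖ U = {g, h, i, j, k, l} — both open, so U is clopen.
  U = {l}, X ∖ U = {g, h, i, j, k} — both open, so U is clopen.
  U = {g, k}, X ∖ U = {h, i, j, l} — both open, so U is clopen.
  U = {g, k, l}, X ∖ U = {h, i, j} — both open, so U is clopen.
  U = {h, i, j}, X ∖ U = {g, k, l} — both open, so U is clopen.
  U = {h, i, j, l}, X ∖ U = {g, k} — both open, so U is clopen.
  U = {g, h, i, j, k}, X ∖ U = {l} — both open, so U is clopen.
  U = {g, h, i, j, k, l}, X ∖ U = ∅ — both open, so U is clopen.
Nontrivial clopen(s) exist: e.g. {h, i, j, l}. So (X, τ) is disconnected.
Compute connected components by grouping points that agree on all clopens:
  component: {l}
  component: {g, k}
  component: {h, i, j}


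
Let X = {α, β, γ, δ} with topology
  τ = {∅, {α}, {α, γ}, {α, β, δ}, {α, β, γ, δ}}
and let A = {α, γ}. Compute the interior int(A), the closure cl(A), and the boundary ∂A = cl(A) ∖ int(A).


int(A) = {α, γ}, cl(A) = {α, β, γ, δ}, ∂A = {β, δ}.

Closed sets in (X, τ) are complements of opens:
  closed(X, τ) = {∅, {γ}, {β, δ}, {β, γ, δ}, {α, β, γ, δ}}.
int(A) = ⋃ {U ∈ τ : U ⊆ A}. Opens contained in A: ∅, {α}, {α, γ}.
Taking the union of these: int(A) = {α, γ}.
cl(A) = ⋂ {C closed : A ⊆ C}. Closed sets containing A: {α, β, γ, δ}.
Intersecting these: cl(A) = {α, β, γ, δ}.
∂A = cl(A) ∖ int(A) = {α, β, γ, δ} ∖ {α, γ} = {β, δ}.


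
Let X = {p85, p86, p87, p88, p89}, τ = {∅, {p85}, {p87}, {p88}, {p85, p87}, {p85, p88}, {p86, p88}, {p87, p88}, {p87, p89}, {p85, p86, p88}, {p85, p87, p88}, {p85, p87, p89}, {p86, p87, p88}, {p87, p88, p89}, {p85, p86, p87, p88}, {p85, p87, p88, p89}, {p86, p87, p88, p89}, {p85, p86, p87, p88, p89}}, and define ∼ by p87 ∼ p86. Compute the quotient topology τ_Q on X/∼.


X/∼ = {[p85], [p86=p87], [p88], [p89]}; |τ_Q| = 8.

Equivalence classes: [p85], [p86=p87], [p88], [p89].
Quotient map π: X → X/∼ sends p85 ↦ [p85], p86 ↦ [p86=p87], p87 ↦ [p86=p87], p88 ↦ [p88], p89 ↦ [p89].
For each subset V ⊆ X/∼, compute π^{-1}(V) ⊆ X and check whether π^{-1}(V) ∈ τ. V is open in τ_Q iff π^{-1}(V) ∈ τ.
  V = {}: π^{-1}(V) = ∅ ∈ τ ✓.
  V = {[p85]}: π^{-1}(V) = {p85} ∈ τ ✓.
  V = {[p86=p87]}: π^{-1}(V) = {p86, p87} ∉ τ ✗.
  V = {[p85], [p86=p87]}: π^{-1}(V) = {p85, p86, p87} ∉ τ ✗.
  V = {[p88]}: π^{-1}(V) = {p88} ∈ τ ✓.
  V = {[p85], [p88]}: π^{-1}(V) = {p85, p88} ∈ τ ✓.
  V = {[p86=p87], [p88]}: π^{-1}(V) = {p86, p87, p88} ∈ τ ✓.
  V = {[p85], [p86=p87], [p88]}: π^{-1}(V) = {p85, p86, p87, p88} ∈ τ ✓.
  V = {[p89]}: π^{-1}(V) = {p89} ∉ τ ✗.
  V = {[p85], [p89]}: π^{-1}(V) = {p85, p89} ∉ τ ✗.
  V = {[p86=p87], [p89]}: π^{-1}(V) = {p86, p87, p89} ∉ τ ✗.
  V = {[p85], [p86=p87], [p89]}: π^{-1}(V) = {p85, p86, p87, p89} ∉ τ ✗.
  V = {[p88], [p89]}: π^{-1}(V) = {p88, p89} ∉ τ ✗.
  V = {[p85], [p88], [p89]}: π^{-1}(V) = {p85, p88, p89} ∉ τ ✗.
  V = {[p86=p87], [p88], [p89]}: π^{-1}(V) = {p86, p87, p88, p89} ∈ τ ✓.
  V = {[p85], [p86=p87], [p88], [p89]}: π^{-1}(V) = {p85, p86, p87, p88, p89} ∈ τ ✓.
Open sets in the quotient: τ_Q = {{}, {[p85]}, {[p88]}, {[p85], [p88]}, {[p86=p87], [p88]}, {[p85], [p86=p87], [p88]}, {[p86=p87], [p88], [p89]}, {[p85], [p86=p87], [p88], [p89]}} (8 elements).


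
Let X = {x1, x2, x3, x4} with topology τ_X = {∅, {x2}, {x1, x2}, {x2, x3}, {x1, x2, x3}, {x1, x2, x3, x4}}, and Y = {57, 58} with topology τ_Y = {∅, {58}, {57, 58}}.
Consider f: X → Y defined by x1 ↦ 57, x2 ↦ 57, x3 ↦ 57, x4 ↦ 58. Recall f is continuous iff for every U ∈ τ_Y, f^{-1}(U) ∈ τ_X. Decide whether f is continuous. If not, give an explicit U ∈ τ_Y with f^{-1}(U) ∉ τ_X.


f is NOT continuous.

Compute f^{-1}(U) for each U ∈ τ_Y:
  U = ∅: f^{-1}(U) = ∅ ∈ τ_X ✓.
  U = {58}: f^{-1}(U) = {x4} ∉ τ_X ✗.
  U = {57, 58}: f^{-1}(U) = {x1, x2, x3, x4} ∈ τ_X ✓.
Found U = {58} with f^{-1}(U) = {x4} not in τ_X. Therefore f is NOT continuous.


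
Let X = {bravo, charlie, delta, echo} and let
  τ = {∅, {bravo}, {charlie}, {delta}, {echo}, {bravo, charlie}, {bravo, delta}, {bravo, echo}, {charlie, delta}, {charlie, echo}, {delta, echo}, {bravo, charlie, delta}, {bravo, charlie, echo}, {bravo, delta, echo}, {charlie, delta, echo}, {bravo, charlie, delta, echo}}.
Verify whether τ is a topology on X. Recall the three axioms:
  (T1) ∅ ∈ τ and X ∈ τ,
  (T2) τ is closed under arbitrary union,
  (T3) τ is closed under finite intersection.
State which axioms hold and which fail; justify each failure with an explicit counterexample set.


τ IS a topology on X.

Axiom (T1): ∅ ∈ τ? Yes; X ∈ τ? Yes.
Axiom (T2/T3): check pairwise unions and intersections of members of τ.
All pairwise intersections and unions checked — each lies in τ. Therefore τ satisfies (T1), (T2), (T3): it IS a topology on X.


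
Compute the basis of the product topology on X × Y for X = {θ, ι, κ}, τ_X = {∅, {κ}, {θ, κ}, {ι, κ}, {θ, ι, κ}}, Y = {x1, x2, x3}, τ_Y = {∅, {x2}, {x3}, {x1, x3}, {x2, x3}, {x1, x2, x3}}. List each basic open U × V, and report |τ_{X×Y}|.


Basis B = {∅ × ∅, {κ} × {x2}, {κ} × {x3}, {θ, κ} × {x2}, {θ, κ} × {x3}, {ι, κ} × {x2}, {ι, κ} × {x3}, {κ} × {x1, x3}, {κ} × {x2, x3}, {θ, ι, κ} × {x2}, {θ, ι, κ} × {x3}, {κ} × {x1, x2, x3}, {θ, κ} × {x1, x3}, {θ, κ} × {x2, x3}, {ι, κ} × {x1, x3}, {ι, κ} × {x2, x3}, {θ, κ} × {x1, x2, x3}, {θ, ι, κ} × {x1, x3}, {θ, ι, κ} × {x2, x3}, {ι, κ} × {x1, x2, x3}, {θ, ι, κ} × {x1, x2, x3}}; |τ_{X×Y}| = 70.

Enumerate products U × V with U ∈ τ_X, V ∈ τ_Y (deduplicated):
  ∅ × ∅ = {} (∅)
  {κ} × {x2} = {(κ,x2)}
  {κ} × {x3} = {(κ,x3)}
  {θ, κ} × {x2} = {(θ,x2), (κ,x2)}
  {θ, κ} × {x3} = {(θ,x3), (κ,x3)}
  {ι, κ} × {x2} = {(ι,x2), (κ,x2)}
  {ι, κ} × {x3} = {(ι,x3), (κ,x3)}
  {κ} × {x1, x3} = {(κ,x1), (κ,x3)}
  {κ} × {x2, x3} = {(κ,x2), (κ,x3)}
  {θ, ι, κ} × {x2} = {(θ,x2), (ι,x2), (κ,x2)}
  {θ, ι, κ} × {x3} = {(θ,x3), (ι,x3), (κ,x3)}
  {κ} × {x1, x2, x3} = {(κ,x1), (κ,x2), (κ,x3)}
  {θ, κ} × {x1, x3} = {(θ,x1), (θ,x3), (κ,x1), (κ,x3)}
  {θ, κ} × {x2, x3} = {(θ,x2), (θ,x3), (κ,x2), (κ,x3)}
  {ι, κ} × {x1, x3} = {(ι,x1), (ι,x3), (κ,x1), (κ,x3)}
  {ι, κ} × {x2, x3} = {(ι,x2), (ι,x3), (κ,x2), (κ,x3)}
  {θ, κ} × {x1, x2, x3} = {(θ,x1), (θ,x2), (θ,x3), (κ,x1), (κ,x2), (κ,x3)}
  {θ, ι, κ} × {x1, x3} = {(θ,x1), (θ,x3), (ι,x1), (ι,x3), (κ,x1), (κ,x3)}
  {θ, ι, κ} × {x2, x3} = {(θ,x2), (θ,x3), (ι,x2), (ι,x3), (κ,x2), (κ,x3)}
  {ι, κ} × {x1, x2, x3} = {(ι,x1), (ι,x2), (ι,x3), (κ,x1), (κ,x2), (κ,x3)}
  {θ, ι, κ} × {x1, x2, x3} = {(θ,x1), (θ,x2), (θ,x3), (ι,x1), (ι,x2), (ι,x3), (κ,x1), (κ,x2), (κ,x3)}
These 21 distinct sets form the basis B.
Close under arbitrary unions to get τ_{X×Y}; counting gives |τ_{X×Y}| = 70.


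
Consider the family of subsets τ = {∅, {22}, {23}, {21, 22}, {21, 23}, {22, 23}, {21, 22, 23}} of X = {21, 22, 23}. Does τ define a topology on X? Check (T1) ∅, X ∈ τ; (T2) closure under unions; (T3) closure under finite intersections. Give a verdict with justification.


τ is NOT a topology on X.

Axiom (T1): ∅ ∈ τ? Yes; X ∈ τ? Yes.
Axiom (T2/T3): check pairwise unions and intersections of members of τ.
Counterexample for (T3): {21, 22} ∩ {21, 23} = {21} ∉ τ. Therefore τ is NOT a topology.


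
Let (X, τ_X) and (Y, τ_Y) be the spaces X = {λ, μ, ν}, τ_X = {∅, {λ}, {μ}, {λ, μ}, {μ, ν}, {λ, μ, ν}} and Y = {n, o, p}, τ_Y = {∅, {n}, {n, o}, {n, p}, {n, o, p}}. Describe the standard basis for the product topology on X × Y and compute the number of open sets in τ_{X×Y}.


Basis B = {∅ × ∅, {λ} × {n}, {μ} × {n}, {λ} × {n, o}, {λ} × {n, p}, {λ, μ} × {n}, {μ} × {n, o}, {μ} × {n, p}, {μ, ν} × {n}, {λ} × {n, o, p}, {λ, μ, ν} × {n}, {μ} × {n, o, p}, {λ, μ} × {n, o}, {λ, μ} × {n, p}, {μ, ν} × {n, o}, {μ, ν} × {n, p}, {λ, μ} × {n, o, p}, {λ, μ, ν} × {n, o}, {λ, μ, ν} × {n, p}, {μ, ν} × {n, o, p}, {λ, μ, ν} × {n, o, p}}; |τ_{X×Y}| = 70.

Enumerate products U × V with U ∈ τ_X, V ∈ τ_Y (deduplicated):
  ∅ × ∅ = {} (∅)
  {λ} × {n} = {(λ,n)}
  {μ} × {n} = {(μ,n)}
  {λ} × {n, o} = {(λ,n), (λ,o)}
  {λ} × {n, p} = {(λ,n), (λ,p)}
  {λ, μ} × {n} = {(λ,n), (μ,n)}
  {μ} × {n, o} = {(μ,n), (μ,o)}
  {μ} × {n, p} = {(μ,n), (μ,p)}
  {μ, ν} × {n} = {(μ,n), (ν,n)}
  {λ} × {n, o, p} = {(λ,n), (λ,o), (λ,p)}
  {λ, μ, ν} × {n} = {(λ,n), (μ,n), (ν,n)}
  {μ} × {n, o, p} = {(μ,n), (μ,o), (μ,p)}
  {λ, μ} × {n, o} = {(λ,n), (λ,o), (μ,n), (μ,o)}
  {λ, μ} × {n, p} = {(λ,n), (λ,p), (μ,n), (μ,p)}
  {μ, ν} × {n, o} = {(μ,n), (μ,o), (ν,n), (ν,o)}
  {μ, ν} × {n, p} = {(μ,n), (μ,p), (ν,n), (ν,p)}
  {λ, μ} × {n, o, p} = {(λ,n), (λ,o), (λ,p), (μ,n), (μ,o), (μ,p)}
  {λ, μ, ν} × {n, o} = {(λ,n), (λ,o), (μ,n), (μ,o), (ν,n), (ν,o)}
  {λ, μ, ν} × {n, p} = {(λ,n), (λ,p), (μ,n), (μ,p), (ν,n), (ν,p)}
  {μ, ν} × {n, o, p} = {(μ,n), (μ,o), (μ,p), (ν,n), (ν,o), (ν,p)}
  {λ, μ, ν} × {n, o, p} = {(λ,n), (λ,o), (λ,p), (μ,n), (μ,o), (μ,p), (ν,n), (ν,o), (ν,p)}
These 21 distinct sets form the basis B.
Close under arbitrary unions to get τ_{X×Y}; counting gives |τ_{X×Y}| = 70.


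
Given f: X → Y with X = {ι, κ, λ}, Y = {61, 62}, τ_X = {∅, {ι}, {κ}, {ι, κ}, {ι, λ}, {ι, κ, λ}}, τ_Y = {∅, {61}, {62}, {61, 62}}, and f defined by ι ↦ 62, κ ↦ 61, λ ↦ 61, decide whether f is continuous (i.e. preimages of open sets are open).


f is NOT continuous.

Compute f^{-1}(U) for each U ∈ τ_Y:
  U = ∅: f^{-1}(U) = ∅ ∈ τ_X ✓.
  U = {61}: f^{-1}(U) = {κ, λ} ∉ τ_X ✗.
  U = {62}: f^{-1}(U) = {ι} ∈ τ_X ✓.
  U = {61, 62}: f^{-1}(U) = {ι, κ, λ} ∈ τ_X ✓.
Found U = {61} with f^{-1}(U) = {κ, λ} not in τ_X. Therefore f is NOT continuous.


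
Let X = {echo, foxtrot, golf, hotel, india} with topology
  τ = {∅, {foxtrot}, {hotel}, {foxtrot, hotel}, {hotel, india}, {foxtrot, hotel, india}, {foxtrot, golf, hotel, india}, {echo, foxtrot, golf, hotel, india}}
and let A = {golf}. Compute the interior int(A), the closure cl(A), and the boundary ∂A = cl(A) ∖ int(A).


int(A) = ∅, cl(A) = {echo, golf}, ∂A = {echo, golf}.

Closed sets in (X, τ) are complements of opens:
  closed(X, τ) = {∅, {echo}, {echo, golf}, {echo, foxtrot, golf}, {echo, golf, india}, {echo, foxtrot, golf, india}, {echo, golf, hotel, india}, {echo, foxtrot, golf, hotel, india}}.
int(A) = ⋃ {U ∈ τ : U ⊆ A}. Opens contained in A: ∅.
Taking the union of these: int(A) = ∅.
cl(A) = ⋂ {C closed : A ⊆ C}. Closed sets containing A: {echo, golf}, {echo, foxtrot, golf}, {echo, golf, india}, {echo, foxtrot, golf, india}, {echo, golf, hotel, india}, {echo, foxtrot, golf, hotel, india}.
Intersecting these: cl(A) = {echo, golf}.
∂A = cl(A) ∖ int(A) = {echo, golf} ∖ ∅ = {echo, golf}.


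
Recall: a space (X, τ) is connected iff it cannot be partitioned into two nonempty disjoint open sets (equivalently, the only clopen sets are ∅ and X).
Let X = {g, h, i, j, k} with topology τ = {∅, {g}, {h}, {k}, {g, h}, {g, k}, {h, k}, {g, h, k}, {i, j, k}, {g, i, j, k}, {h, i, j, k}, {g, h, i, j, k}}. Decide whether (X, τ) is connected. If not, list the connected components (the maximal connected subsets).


(X, τ) is disconnected; components = [{g}, {h}, {i, j, k}].

Find clopen sets (U ∈ τ with X ∖ U ∈ τ):
  U = ∅, X ∖ U = {g, h, i, j, k} — both open, so U is clopen.
  U = {g}, X ∖ U = {h, i, j, k} — both open, so U is clopen.
  U = {h}, X ∖ U = {g, i, j, k} — both open, so U is clopen.
  U = {g, h}, X ∖ U = {i, j, k} — both open, so U is clopen.
  U = {i, j, k}, X ∖ U = {g, h} — both open, so U is clopen.
  U = {g, i, j, k}, X ∖ U = {h} — both open, so U is clopen.
  U = {h, i, j, k}, X ∖ U = {g} — both open, so U is clopen.
  U = {g, h, i, j, k}, X ∖ U = ∅ — both open, so U is clopen.
Nontrivial clopen(s) exist: e.g. {g, i, j, k}. So (X, τ) is disconnected.
Compute connected components by grouping points that agree on all clopens:
  component: {g}
  component: {h}
  component: {i, j, k}


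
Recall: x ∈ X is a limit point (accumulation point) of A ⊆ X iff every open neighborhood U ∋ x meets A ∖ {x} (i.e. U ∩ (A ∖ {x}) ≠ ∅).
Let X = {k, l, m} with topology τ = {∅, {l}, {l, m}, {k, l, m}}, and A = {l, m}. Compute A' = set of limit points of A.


A' = {k, m}

For each x ∈ X, list the open sets U ∈ τ with x ∈ U, then check whether U ∩ (A ∖ {x}) ≠ ∅ for every such U.
  x = k: opens ∋ x are {k, l, m}; each meets A ∖ {k}, so x IS a limit point.
  x = l: open {l} ∋ x has {l} ∩ (A ∖ {l}) = ∅, so x is NOT a limit point.
  x = m: opens ∋ x are {l, m}, {k, l, m}; each meets A ∖ {m}, so x IS a limit point.
Collecting: A' = {k, m}.


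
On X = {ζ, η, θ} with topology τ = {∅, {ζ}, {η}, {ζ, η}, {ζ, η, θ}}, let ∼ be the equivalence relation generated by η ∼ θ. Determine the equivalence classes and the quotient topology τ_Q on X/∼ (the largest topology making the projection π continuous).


X/∼ = {[ζ], [η=θ]}; |τ_Q| = 3.

Equivalence classes: [ζ], [η=θ].
Quotient map π: X → X/∼ sends ζ ↦ [ζ], η ↦ [η=θ], θ ↦ [η=θ].
For each subset V ⊆ X/∼, compute π^{-1}(V) ⊆ X and check whether π^{-1}(V) ∈ τ. V is open in τ_Q iff π^{-1}(V) ∈ τ.
  V = {}: π^{-1}(V) = ∅ ∈ τ ✓.
  V = {[ζ]}: π^{-1}(V) = {ζ} ∈ τ ✓.
  V = {[η=θ]}: π^{-1}(V) = {η, θ} ∉ τ ✗.
  V = {[ζ], [η=θ]}: π^{-1}(V) = {ζ, η, θ} ∈ τ ✓.
Open sets in the quotient: τ_Q = {{}, {[ζ]}, {[ζ], [η=θ]}} (3 elements).


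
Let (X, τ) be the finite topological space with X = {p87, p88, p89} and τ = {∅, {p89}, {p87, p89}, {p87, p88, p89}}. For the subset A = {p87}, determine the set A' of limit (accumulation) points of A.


A' = {p88}

For each x ∈ X, list the open sets U ∈ τ with x ∈ U, then check whether U ∩ (A ∖ {x}) ≠ ∅ for every such U.
  x = p87: open {p87, p89} ∋ x has {p87, p89} ∩ (A ∖ {p87}) = ∅, so x is NOT a limit point.
  x = p88: opens ∋ x are {p87, p88, p89}; each meets A ∖ {p88}, so x IS a limit point.
  x = p89: open {p89} ∋ x has {p89} ∩ (A ∖ {p89}) = ∅, so x is NOT a limit point.
Collecting: A' = {p88}.


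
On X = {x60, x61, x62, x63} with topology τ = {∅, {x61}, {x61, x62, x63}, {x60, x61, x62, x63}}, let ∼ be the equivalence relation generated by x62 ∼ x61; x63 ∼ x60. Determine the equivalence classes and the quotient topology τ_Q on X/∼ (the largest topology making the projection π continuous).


X/∼ = {[x60=x63], [x61=x62]}; |τ_Q| = 2.

Equivalence classes: [x60=x63], [x61=x62].
Quotient map π: X → X/∼ sends x60 ↦ [x60=x63], x61 ↦ [x61=x62], x62 ↦ [x61=x62], x63 ↦ [x60=x63].
For each subset V ⊆ X/∼, compute π^{-1}(V) ⊆ X and check whether π^{-1}(V) ∈ τ. V is open in τ_Q iff π^{-1}(V) ∈ τ.
  V = {}: π^{-1}(V) = ∅ ∈ τ ✓.
  V = {[x60=x63]}: π^{-1}(V) = {x60, x63} ∉ τ ✗.
  V = {[x61=x62]}: π^{-1}(V) = {x61, x62} ∉ τ ✗.
  V = {[x60=x63], [x61=x62]}: π^{-1}(V) = {x60, x61, x62, x63} ∈ τ ✓.
Open sets in the quotient: τ_Q = {{}, {[x60=x63], [x61=x62]}} (2 elements).


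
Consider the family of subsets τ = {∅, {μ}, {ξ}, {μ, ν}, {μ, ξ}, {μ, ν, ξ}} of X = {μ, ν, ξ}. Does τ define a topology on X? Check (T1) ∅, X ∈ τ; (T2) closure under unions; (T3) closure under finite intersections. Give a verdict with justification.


τ IS a topology on X.

Axiom (T1): ∅ ∈ τ? Yes; X ∈ τ? Yes.
Axiom (T2/T3): check pairwise unions and intersections of members of τ.
All pairwise intersections and unions checked — each lies in τ. Therefore τ satisfies (T1), (T2), (T3): it IS a topology on X.


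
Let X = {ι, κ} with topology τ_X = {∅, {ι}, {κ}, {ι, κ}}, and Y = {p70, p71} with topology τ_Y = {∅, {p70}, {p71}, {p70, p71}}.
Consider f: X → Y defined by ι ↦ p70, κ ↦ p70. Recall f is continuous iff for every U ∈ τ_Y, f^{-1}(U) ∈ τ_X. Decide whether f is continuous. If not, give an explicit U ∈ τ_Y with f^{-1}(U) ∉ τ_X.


f IS continuous.

Compute f^{-1}(U) for each U ∈ τ_Y:
  U = ∅: f^{-1}(U) = ∅ ∈ τ_X ✓.
  U = {p70}: f^{-1}(U) = {ι, κ} ∈ τ_X ✓.
  U = {p71}: f^{-1}(U) = ∅ ∈ τ_X ✓.
  U = {p70, p71}: f^{-1}(U) = {ι, κ} ∈ τ_X ✓.
Every preimage lies in τ_X, so f IS continuous.


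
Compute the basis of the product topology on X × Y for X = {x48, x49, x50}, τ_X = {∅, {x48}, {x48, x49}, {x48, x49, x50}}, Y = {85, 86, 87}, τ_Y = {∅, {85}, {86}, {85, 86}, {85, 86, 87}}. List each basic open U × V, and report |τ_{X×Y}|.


Basis B = {∅ × ∅, {x48} × {85}, {x48} × {86}, {x48} × {85, 86}, {x48, x49} × {85}, {x48, x49} × {86}, {x48} × {85, 86, 87}, {x48, x49, x50} × {85}, {x48, x49, x50} × {86}, {x48, x49} × {85, 86}, {x48, x49} × {85, 86, 87}, {x48, x49, x50} × {85, 86}, {x48, x49, x50} × {85, 86, 87}}; |τ_{X×Y}| = 30.

Enumerate products U × V with U ∈ τ_X, V ∈ τ_Y (deduplicated):
  ∅ × ∅ = {} (∅)
  {x48} × {85} = {(x48,85)}
  {x48} × {86} = {(x48,86)}
  {x48} × {85, 86} = {(x48,85), (x48,86)}
  {x48, x49} × {85} = {(x48,85), (x49,85)}
  {x48, x49} × {86} = {(x48,86), (x49,86)}
  {x48} × {85, 86, 87} = {(x48,85), (x48,86), (x48,87)}
  {x48, x49, x50} × {85} = {(x48,85), (x49,85), (x50,85)}
  {x48, x49, x50} × {86} = {(x48,86), (x49,86), (x50,86)}
  {x48, x49} × {85, 86} = {(x48,85), (x48,86), (x49,85), (x49,86)}
  {x48, x49} × {85, 86, 87} = {(x48,85), (x48,86), (x48,87), (x49,85), (x49,86), (x49,87)}
  {x48, x49, x50} × {85, 86} = {(x48,85), (x48,86), (x49,85), (x49,86), (x50,85), (x50,86)}
  {x48, x49, x50} × {85, 86, 87} = {(x48,85), (x48,86), (x48,87), (x49,85), (x49,86), (x49,87), (x50,85), (x50,86), (x50,87)}
These 13 distinct sets form the basis B.
Close under arbitrary unions to get τ_{X×Y}; counting gives |τ_{X×Y}| = 30.


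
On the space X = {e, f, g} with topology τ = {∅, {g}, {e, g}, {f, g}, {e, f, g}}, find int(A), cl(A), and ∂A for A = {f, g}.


int(A) = {f, g}, cl(A) = {e, f, g}, ∂A = {e}.

Closed sets in (X, τ) are complements of opens:
  closed(X, τ) = {∅, {e}, {f}, {e, f}, {e, f, g}}.
int(A) = ⋃ {U ∈ τ : U ⊆ A}. Opens contained in A: ∅, {g}, {f, g}.
Taking the union of these: int(A) = {f, g}.
cl(A) = ⋂ {C closed : A ⊆ C}. Closed sets containing A: {e, f, g}.
Intersecting these: cl(A) = {e, f, g}.
∂A = cl(A) ∖ int(A) = {e, f, g} ∖ {f, g} = {e}.


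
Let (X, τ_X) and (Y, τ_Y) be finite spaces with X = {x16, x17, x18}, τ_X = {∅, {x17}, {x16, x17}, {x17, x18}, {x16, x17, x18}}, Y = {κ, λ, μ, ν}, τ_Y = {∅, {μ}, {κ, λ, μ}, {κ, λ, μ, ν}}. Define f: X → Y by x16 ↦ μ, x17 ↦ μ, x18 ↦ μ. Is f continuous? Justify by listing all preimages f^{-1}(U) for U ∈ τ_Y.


f IS continuous.

Compute f^{-1}(U) for each U ∈ τ_Y:
  U = ∅: f^{-1}(U) = ∅ ∈ τ_X ✓.
  U = {μ}: f^{-1}(U) = {x16, x17, x18} ∈ τ_X ✓.
  U = {κ, λ, μ}: f^{-1}(U) = {x16, x17, x18} ∈ τ_X ✓.
  U = {κ, λ, μ, ν}: f^{-1}(U) = {x16, x17, x18} ∈ τ_X ✓.
Every preimage lies in τ_X, so f IS continuous.


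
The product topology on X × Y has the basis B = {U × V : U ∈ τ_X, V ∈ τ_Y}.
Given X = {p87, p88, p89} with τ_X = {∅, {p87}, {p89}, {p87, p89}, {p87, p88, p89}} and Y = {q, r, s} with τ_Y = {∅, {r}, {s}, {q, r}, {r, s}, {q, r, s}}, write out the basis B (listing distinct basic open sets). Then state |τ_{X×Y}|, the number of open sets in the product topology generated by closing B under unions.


Basis B = {∅ × ∅, {p87} × {r}, {p87} × {s}, {p89} × {r}, {p89} × {s}, {p87} × {q, r}, {p87} × {r, s}, {p87, p89} × {r}, {p87, p89} × {s}, {p89} × {q, r}, {p89} × {r, s}, {p87} × {q, r, s}, {p87, p88, p89} × {r}, {p87, p88, p89} × {s}, {p89} × {q, r, s}, {p87, p89} × {q, r}, {p87, p89} × {r, s}, {p87, p89} × {q, r, s}, {p87, p88, p89} × {q, r}, {p87, p88, p89} × {r, s}, {p87, p88, p89} × {q, r, s}}; |τ_{X×Y}| = 70.

Enumerate products U × V with U ∈ τ_X, V ∈ τ_Y (deduplicated):
  ∅ × ∅ = {} (∅)
  {p87} × {r} = {(p87,r)}
  {p87} × {s} = {(p87,s)}
  {p89} × {r} = {(p89,r)}
  {p89} × {s} = {(p89,s)}
  {p87} × {q, r} = {(p87,q), (p87,r)}
  {p87} × {r, s} = {(p87,r), (p87,s)}
  {p87, p89} × {r} = {(p87,r), (p89,r)}
  {p87, p89} × {s} = {(p87,s), (p89,s)}
  {p89} × {q, r} = {(p89,q), (p89,r)}
  {p89} × {r, s} = {(p89,r), (p89,s)}
  {p87} × {q, r, s} = {(p87,q), (p87,r), (p87,s)}
  {p87, p88, p89} × {r} = {(p87,r), (p88,r), (p89,r)}
  {p87, p88, p89} × {s} = {(p87,s), (p88,s), (p89,s)}
  {p89} × {q, r, s} = {(p89,q), (p89,r), (p89,s)}
  {p87, p89} × {q, r} = {(p87,q), (p87,r), (p89,q), (p89,r)}
  {p87, p89} × {r, s} = {(p87,r), (p87,s), (p89,r), (p89,s)}
  {p87, p89} × {q, r, s} = {(p87,q), (p87,r), (p87,s), (p89,q), (p89,r), (p89,s)}
  {p87, p88, p89} × {q, r} = {(p87,q), (p87,r), (p88,q), (p88,r), (p89,q), (p89,r)}
  {p87, p88, p89} × {r, s} = {(p87,r), (p87,s), (p88,r), (p88,s), (p89,r), (p89,s)}
  {p87, p88, p89} × {q, r, s} = {(p87,q), (p87,r), (p87,s), (p88,q), (p88,r), (p88,s), (p89,q), (p89,r), (p89,s)}
These 21 distinct sets form the basis B.
Close under arbitrary unions to get τ_{X×Y}; counting gives |τ_{X×Y}| = 70.
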